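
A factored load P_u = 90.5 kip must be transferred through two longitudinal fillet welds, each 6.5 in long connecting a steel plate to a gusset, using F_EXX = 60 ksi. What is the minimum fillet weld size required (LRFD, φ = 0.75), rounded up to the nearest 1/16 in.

Total weld length L = 13 in.
Required throat t_e = P_u / (φ × 0.6 F_EXX × L) = 90.5 / (0.75 × 0.6 × 60 × 13) = 0.2578 in.
Required leg w = t_e / 0.707 = 0.3647 in → use 3/8 in.

w = 3/8 in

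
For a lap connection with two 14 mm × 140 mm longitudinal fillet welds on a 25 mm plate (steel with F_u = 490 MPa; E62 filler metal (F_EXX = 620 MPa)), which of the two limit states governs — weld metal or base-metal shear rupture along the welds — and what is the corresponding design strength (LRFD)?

φR_n ≈ 773 kN (weld metal governs)

t_e = 0.707 × 14 = 9.898 mm; L = 280 mm.
Weld metal: φR_n = 0.75 × 0.6 × 620 × 9.898 × 280 × 10⁻³ = 773.2 kN.
Base metal (shear rupture): φR_n = 0.75 × 0.6 × 490 × 25 × 280 × 10⁻³ = 1544 kN.
Governing: weld metal.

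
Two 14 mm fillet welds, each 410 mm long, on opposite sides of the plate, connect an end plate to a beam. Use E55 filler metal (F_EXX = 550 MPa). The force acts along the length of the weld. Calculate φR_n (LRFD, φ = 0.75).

φR_n ≈ 2010 kN

Effective throat t_e = 0.707 × 14 = 9.898 mm.
Total length L = 820 mm; A_we = 9.898 × 820 = 8116 mm².
F_nw = 0.6 F_EXX = 0.6 × 550 = 330 MPa.
φR_n = 0.75 × 330 × 8116 × 10⁻³ = 2009 kN.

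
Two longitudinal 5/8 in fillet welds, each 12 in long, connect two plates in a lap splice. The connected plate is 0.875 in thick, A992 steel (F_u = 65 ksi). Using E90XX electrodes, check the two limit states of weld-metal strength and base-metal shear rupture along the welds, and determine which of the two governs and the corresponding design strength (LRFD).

E90XX → F_EXX = 90 ksi.
t_e = 0.707 × 0.625 = 0.4419 in; L = 24 in.
Weld metal: φR_n = 0.75 × 0.6 × 90 × 0.4419 × 24 = 429.5 kips.
Base metal (shear rupture): φR_n = 0.75 × 0.6 × 65 × 0.875 × 24 = 614.2 kips.
Governing: weld metal.

φR_n ≈ 430 kips (weld metal governs)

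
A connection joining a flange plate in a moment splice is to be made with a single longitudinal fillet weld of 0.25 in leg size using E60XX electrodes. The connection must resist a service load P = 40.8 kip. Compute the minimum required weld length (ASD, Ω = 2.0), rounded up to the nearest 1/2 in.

E60XX → F_EXX = 60 ksi.
Throat t_e = 0.707 × 0.25 = 0.1767 in.
r_n/Ω = (0.6 × 60 × 0.1767) / 2.0 = 3.181 kip/in.
L_req = P / (r_n/Ω) = 40.8 / 3.181 = 12.82 in total.
Round up → use L = 13 in.

L = 13 in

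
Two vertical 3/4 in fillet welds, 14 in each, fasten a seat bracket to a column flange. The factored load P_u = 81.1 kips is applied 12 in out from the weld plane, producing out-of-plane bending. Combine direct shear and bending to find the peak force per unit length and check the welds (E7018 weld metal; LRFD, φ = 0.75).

E70XX → F_EXX = 70 ksi.
L_w = 2 × 14 = 28 in; section modulus (unit throat) S = 2 × L²/6 = 65.33 in².
Direct shear f_v = P/L_w = 81.1/28 = 2.896 kip/in.
Moment M = P × e = 81.1 × 12 = 973.2 kip·in; bending f_b = M/S = 14.9 kip/in.
f_max = √(f_v² + f_b²) = √(2.896² + 14.9²) = 15.17 kip/in.
φr_n = 0.75 × 0.6 × 70 × (0.707 × 0.75) = 16.7 kip/in → adequate.

f_max ≈ 15.2 kip/in; adequate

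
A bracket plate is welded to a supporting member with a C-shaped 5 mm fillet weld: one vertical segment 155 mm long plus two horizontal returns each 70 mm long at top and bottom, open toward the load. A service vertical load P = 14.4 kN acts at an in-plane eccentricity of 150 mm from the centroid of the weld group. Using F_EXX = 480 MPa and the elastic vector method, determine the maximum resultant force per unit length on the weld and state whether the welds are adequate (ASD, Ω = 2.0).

Total weld length L_w = 295 mm. Treat welds as unit-width lines.
Centroid: x̄ = 2×70×35 / 295 = 16.61 mm from the vertical weld.
Polar moment about centroid: J = I_x + I_y = [155³/12 + 2×70×77.5²] + [155×16.61² + 2(70³/12 + 70×18.39²)] = 1298000 mm³.
Direct shear f_v = P/L_w = 14.4×10³ / 295 = 48.81 N/mm (vertical).
Torsion M = P·e = 14.4×10³ × 150 = 2160000 N·mm.
Critical point at (x, y) = (53.39, 77.5) from centroid. f_tx = M·y/J = 128.9 N/mm; f_ty = M·x/J = 88.81 N/mm.
Resultant f_max = √[f_tx² + (f_v + f_ty)²] = √[128.9² + (48.81 + 88.81)²] = 188.6 N/mm.
Capacity per unit length: r_n/Ω = (1/2.0) × 0.6 × 480 × (0.707 × 5) = 509 N/mm.
188.6 ≤ 509 → adequate.

f_max ≈ 189 N/mm; adequate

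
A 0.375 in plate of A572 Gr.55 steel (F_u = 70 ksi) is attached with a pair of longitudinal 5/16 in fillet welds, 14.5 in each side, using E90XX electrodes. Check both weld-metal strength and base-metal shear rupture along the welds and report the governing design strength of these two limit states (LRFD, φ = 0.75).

φR_n ≈ 259 kips (weld metal governs)

E90XX → F_EXX = 90 ksi.
t_e = 0.707 × 0.3125 = 0.2209 in; L = 29 in.
Weld metal: φR_n = 0.75 × 0.6 × 90 × 0.2209 × 29 = 259.5 kips.
Base metal (shear rupture): φR_n = 0.75 × 0.6 × 70 × 0.375 × 29 = 342.6 kips.
Governing: weld metal.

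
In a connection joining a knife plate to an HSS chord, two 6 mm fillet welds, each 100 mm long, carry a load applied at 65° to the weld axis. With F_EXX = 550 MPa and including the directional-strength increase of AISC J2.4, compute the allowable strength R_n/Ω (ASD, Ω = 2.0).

R_n/Ω ≈ 200 kN

t_e = 0.707 × 6 = 4.242 mm; A_we = 4.242 × 200 = 848.4 mm².
Directional factor: 1.0 + 0.5 sin^1.5(65°) = 1.431.
F_nw = 0.6 × 550 × 1.431 = 472.4 MPa.
R_n/Ω = (472.4 × 848.4) / 2.0 × 10⁻³ = 200.4 kN.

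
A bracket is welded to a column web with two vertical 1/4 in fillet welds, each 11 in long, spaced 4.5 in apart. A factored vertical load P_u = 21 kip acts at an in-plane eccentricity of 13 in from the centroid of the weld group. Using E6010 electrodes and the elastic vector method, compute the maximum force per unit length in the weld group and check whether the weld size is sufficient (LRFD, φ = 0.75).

f_max ≈ 5.3 kip/in; NOT adequate

E60XX → F_EXX = 60 ksi.
Total weld length L_w = 22 in. Treat welds as unit-width lines.
Polar moment about centroid: J = 2[d³/12 + d(b/2)²] = 2[11³/12 + 11×2.25²] = 333.2 in³.
Direct shear f_v = P/L_w = 21 / 22 = 0.9545 kip/in (vertical).
Torsion M = P·e = 21 × 13 = 273 kip·in.
Critical point at (x, y) = (2.25, 5.5) from centroid. f_tx = M·y/J = 4.506 kip/in; f_ty = M·x/J = 1.843 kip/in.
Resultant f_max = √[f_tx² + (f_v + f_ty)²] = √[4.506² + (0.9545 + 1.843)²] = 5.304 kip/in.
Capacity per unit length: φr_n = 0.75 × 0.6 × 60 × (0.707 × 0.25) = 4.772 kip/in.
5.304 > 4.772 → NOT adequate.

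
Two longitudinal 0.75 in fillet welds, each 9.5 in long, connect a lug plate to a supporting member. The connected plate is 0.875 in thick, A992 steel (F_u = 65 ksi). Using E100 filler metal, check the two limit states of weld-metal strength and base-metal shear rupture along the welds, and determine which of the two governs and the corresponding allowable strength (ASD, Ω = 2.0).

R_n/Ω ≈ 302 kips (weld metal governs)

E100XX → F_EXX = 100 ksi.
t_e = 0.707 × 0.75 = 0.5302 in; L = 19 in.
Weld metal: R_n/Ω = (1/2.0) × 0.6 × 100 × 0.5302 × 19 = 302.2 kips.
Base metal (shear rupture): R_n/Ω = (1/2.0) × 0.6 × 65 × 0.875 × 19 = 324.2 kips.
Governing: weld metal.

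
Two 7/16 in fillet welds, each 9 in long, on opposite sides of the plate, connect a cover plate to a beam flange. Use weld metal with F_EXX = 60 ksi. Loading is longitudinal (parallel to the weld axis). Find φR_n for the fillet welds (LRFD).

φR_n ≈ 150 kip

Effective throat t_e = 0.707 × 0.4375 = 0.3093 in.
Total length L = 18 in; A_we = 0.3093 × 18 = 5.568 in².
F_nw = 0.6 F_EXX = 0.6 × 60 = 36 ksi.
φR_n = 0.75 × 36 × 5.568 = 150.3 kip.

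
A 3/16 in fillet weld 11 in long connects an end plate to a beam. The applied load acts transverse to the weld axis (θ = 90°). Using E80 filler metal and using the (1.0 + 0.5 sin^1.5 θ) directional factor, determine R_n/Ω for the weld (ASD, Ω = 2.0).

R_n/Ω ≈ 52.5 kips

E80XX → F_EXX = 80 ksi.
t_e = 0.707 × 0.1875 = 0.1326 in; A_we = 0.1326 × 11 = 1.458 in².
Directional factor: 1.0 + 0.5 sin^1.5(90°) = 1.5.
F_nw = 0.6 × 80 × 1.5 = 72 ksi.
R_n/Ω = (72 × 1.458) / 2.0 = 52.49 kips.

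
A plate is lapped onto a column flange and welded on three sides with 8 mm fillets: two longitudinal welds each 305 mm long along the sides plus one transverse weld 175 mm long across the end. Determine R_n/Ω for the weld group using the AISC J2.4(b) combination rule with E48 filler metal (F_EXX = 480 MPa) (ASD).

t_e = 0.707 × 8 = 5.656 mm.
R_nwl = 0.6 × 480 × 5.656 × 610 × 10⁻³ = 993.6 kN (longitudinal, 2 welds).
R_nwt = 0.6 × 480 × 5.656 × 175 × 10⁻³ = 285.1 kN (transverse, base value).
(i) R_nwl + R_nwt = 1279 kN; (ii) 0.85 R_nwl + 1.5 R_nwt = 1272 kN.
R_n = max = 1279 kN [governs: (i)]; R_n/Ω = 639.4 kN.

R_n/Ω ≈ 639 kN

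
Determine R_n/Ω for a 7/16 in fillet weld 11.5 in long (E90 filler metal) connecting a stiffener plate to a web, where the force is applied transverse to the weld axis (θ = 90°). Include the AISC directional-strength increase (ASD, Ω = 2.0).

E90XX → F_EXX = 90 ksi.
t_e = 0.707 × 0.4375 = 0.3093 in; A_we = 0.3093 × 11.5 = 3.557 in².
Directional factor: 1.0 + 0.5 sin^1.5(90°) = 1.5.
F_nw = 0.6 × 90 × 1.5 = 81 ksi.
R_n/Ω = (81 × 3.557) / 2.0 = 144.1 kip.

R_n/Ω ≈ 144 kip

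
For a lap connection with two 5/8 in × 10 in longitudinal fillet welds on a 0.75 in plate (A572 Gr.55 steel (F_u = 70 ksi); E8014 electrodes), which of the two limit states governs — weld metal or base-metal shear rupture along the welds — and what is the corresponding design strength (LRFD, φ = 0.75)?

φR_n ≈ 318 kip (weld metal governs)

E80XX → F_EXX = 80 ksi.
t_e = 0.707 × 0.625 = 0.4419 in; L = 20 in.
Weld metal: φR_n = 0.75 × 0.6 × 80 × 0.4419 × 20 = 318.1 kip.
Base metal (shear rupture): φR_n = 0.75 × 0.6 × 70 × 0.75 × 20 = 472.5 kip.
Governing: weld metal.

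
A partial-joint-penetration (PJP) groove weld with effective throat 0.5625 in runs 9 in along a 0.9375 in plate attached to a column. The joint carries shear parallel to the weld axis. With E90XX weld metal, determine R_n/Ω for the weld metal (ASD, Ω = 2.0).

R_n/Ω ≈ 137 kip

E90XX → F_EXX = 90 ksi.
Effective throat (given) t_e = 0.5625 in.
A_we = 0.5625 × 9 = 5.062 in².
F_nw = 0.6 F_EXX = 54 ksi.
R_n/Ω = (54 × 5.062) / 2.0 = 136.7 kip.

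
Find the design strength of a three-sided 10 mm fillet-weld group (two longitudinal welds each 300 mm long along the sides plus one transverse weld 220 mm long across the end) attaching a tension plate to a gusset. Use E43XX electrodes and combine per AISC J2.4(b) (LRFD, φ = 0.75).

φR_n ≈ 1150 kN

E43XX → F_EXX = 430 MPa.
t_e = 0.707 × 10 = 7.07 mm.
R_nwl = 0.6 × 430 × 7.07 × 600 × 10⁻³ = 1094 kN (longitudinal, 2 welds).
R_nwt = 0.6 × 430 × 7.07 × 220 × 10⁻³ = 401.3 kN (transverse, base value).
(i) R_nwl + R_nwt = 1496 kN; (ii) 0.85 R_nwl + 1.5 R_nwt = 1532 kN.
R_n = max = 1532 kN [governs: (ii)]; φR_n = 1149 kN.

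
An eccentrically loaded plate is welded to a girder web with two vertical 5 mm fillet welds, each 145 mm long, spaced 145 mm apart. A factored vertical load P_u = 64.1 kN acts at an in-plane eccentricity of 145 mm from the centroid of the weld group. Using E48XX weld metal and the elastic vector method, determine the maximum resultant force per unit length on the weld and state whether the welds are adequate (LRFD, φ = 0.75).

E48XX → F_EXX = 480 MPa.
Total weld length L_w = 290 mm. Treat welds as unit-width lines.
Polar moment about centroid: J = 2[d³/12 + d(b/2)²] = 2[145³/12 + 145×72.5²] = 2032000 mm³.
Direct shear f_v = P/L_w = 64.1×10³ / 290 = 221 N/mm (vertical).
Torsion M = P·e = 64.1×10³ × 145 = 9294500 N·mm.
Critical point at (x, y) = (72.5, 72.5) from centroid. f_tx = M·y/J = 331.6 N/mm; f_ty = M·x/J = 331.6 N/mm.
Resultant f_max = √[f_tx² + (f_v + f_ty)²] = √[331.6² + (221 + 331.6)²] = 644.4 N/mm.
Capacity per unit length: φr_n = 0.75 × 0.6 × 480 × (0.707 × 5) = 763.6 N/mm.
644.4 ≤ 763.6 → adequate.

f_max ≈ 644 N/mm; adequate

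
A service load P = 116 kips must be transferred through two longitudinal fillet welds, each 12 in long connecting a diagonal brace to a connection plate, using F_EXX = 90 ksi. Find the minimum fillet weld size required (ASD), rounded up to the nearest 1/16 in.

Total weld length L = 24 in.
Required throat t_e = P × Ω / (0.6 F_EXX × L) = 116 × 2.0 / (0.6 × 90 × 24) = 0.179 in.
Required leg w = t_e / 0.707 = 0.2532 in → use 5/16 in.

w = 5/16 in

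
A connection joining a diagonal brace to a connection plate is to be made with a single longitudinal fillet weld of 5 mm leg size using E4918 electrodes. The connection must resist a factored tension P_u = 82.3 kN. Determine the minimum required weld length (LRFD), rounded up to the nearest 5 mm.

L = 110 mm

E49XX → F_EXX = 490 MPa.
Throat t_e = 0.707 × 5 = 3.535 mm.
φr_n = 0.75 × 0.6 × 490 × 3.535 × 10⁻³ = 0.7795 kN/mm.
L_req = P_u / φr_n = 82.3 / 0.7795 = 105.6 mm total.
Round up → use L = 110 mm.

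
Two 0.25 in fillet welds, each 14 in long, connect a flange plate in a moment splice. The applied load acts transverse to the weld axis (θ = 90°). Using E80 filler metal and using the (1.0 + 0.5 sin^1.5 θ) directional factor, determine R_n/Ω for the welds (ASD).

E80XX → F_EXX = 80 ksi.
t_e = 0.707 × 0.25 = 0.1767 in; A_we = 0.1767 × 28 = 4.949 in².
Directional factor: 1.0 + 0.5 sin^1.5(90°) = 1.5.
F_nw = 0.6 × 80 × 1.5 = 72 ksi.
R_n/Ω = (72 × 4.949) / 2.0 = 178.2 kips.

R_n/Ω ≈ 178 kips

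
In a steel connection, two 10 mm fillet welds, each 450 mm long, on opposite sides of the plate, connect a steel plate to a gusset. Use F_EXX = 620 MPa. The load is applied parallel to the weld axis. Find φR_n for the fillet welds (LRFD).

Effective throat t_e = 0.707 × 10 = 7.07 mm.
Total length L = 900 mm; A_we = 7.07 × 900 = 6363 mm².
F_nw = 0.6 F_EXX = 0.6 × 620 = 372 MPa.
φR_n = 0.75 × 372 × 6363 × 10⁻³ = 1775 kN.

φR_n ≈ 1780 kN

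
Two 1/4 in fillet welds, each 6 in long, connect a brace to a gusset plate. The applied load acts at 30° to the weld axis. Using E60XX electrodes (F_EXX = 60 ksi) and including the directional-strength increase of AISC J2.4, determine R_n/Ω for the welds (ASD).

t_e = 0.707 × 0.25 = 0.1767 in; A_we = 0.1767 × 12 = 2.121 in².
Directional factor: 1.0 + 0.5 sin^1.5(30°) = 1.177.
F_nw = 0.6 × 60 × 1.177 = 42.36 ksi.
R_n/Ω = (42.36 × 2.121) / 2.0 = 44.93 kip.

R_n/Ω ≈ 44.9 kip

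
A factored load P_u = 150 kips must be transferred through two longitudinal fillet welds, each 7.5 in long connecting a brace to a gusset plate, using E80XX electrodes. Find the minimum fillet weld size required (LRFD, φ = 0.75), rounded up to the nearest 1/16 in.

E80XX → F_EXX = 80 ksi.
Total weld length L = 15 in.
Required throat t_e = P_u / (φ × 0.6 F_EXX × L) = 150 / (0.75 × 0.6 × 80 × 15) = 0.2778 in.
Required leg w = t_e / 0.707 = 0.3929 in → use 7/16 in.

w = 7/16 in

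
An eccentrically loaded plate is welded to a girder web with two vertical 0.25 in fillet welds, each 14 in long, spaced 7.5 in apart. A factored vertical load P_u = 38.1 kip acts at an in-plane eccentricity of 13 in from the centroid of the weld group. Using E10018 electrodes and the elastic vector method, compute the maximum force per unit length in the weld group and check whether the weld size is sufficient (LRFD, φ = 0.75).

f_max ≈ 5.4 kip/in; adequate

E100XX → F_EXX = 100 ksi.
Total weld length L_w = 28 in. Treat welds as unit-width lines.
Polar moment about centroid: J = 2[d³/12 + d(b/2)²] = 2[14³/12 + 14×3.75²] = 851.1 in³.
Direct shear f_v = P/L_w = 38.1 / 28 = 1.361 kip/in (vertical).
Torsion M = P·e = 38.1 × 13 = 495.3 kip·in.
Critical point at (x, y) = (3.75, 7) from centroid. f_tx = M·y/J = 4.074 kip/in; f_ty = M·x/J = 2.182 kip/in.
Resultant f_max = √[f_tx² + (f_v + f_ty)²] = √[4.074² + (1.361 + 2.182)²] = 5.399 kip/in.
Capacity per unit length: φr_n = 0.75 × 0.6 × 100 × (0.707 × 0.25) = 7.954 kip/in.
5.399 ≤ 7.954 → adequate.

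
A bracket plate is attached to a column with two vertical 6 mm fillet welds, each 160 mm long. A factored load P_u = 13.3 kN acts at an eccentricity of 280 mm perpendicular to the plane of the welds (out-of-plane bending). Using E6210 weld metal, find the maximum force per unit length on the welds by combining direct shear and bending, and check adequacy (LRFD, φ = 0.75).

E62XX → F_EXX = 620 MPa.
L_w = 2 × 160 = 320 mm; section modulus (unit throat) S = 2 × L²/6 = 8533 mm².
Direct shear f_v = P/L_w = 13.3×10³/320 = 41.56 N/mm.
Moment M = P × e = 13.3×10³ × 280 = 3724000 N·mm; bending f_b = M/S = 436.4 N/mm.
f_max = √(f_v² + f_b²) = √(41.56² + 436.4²) = 438.4 N/mm.
φr_n = 0.75 × 0.6 × 620 × (0.707 × 6) = 1184 N/mm → adequate.

f_max ≈ 438 N/mm; adequate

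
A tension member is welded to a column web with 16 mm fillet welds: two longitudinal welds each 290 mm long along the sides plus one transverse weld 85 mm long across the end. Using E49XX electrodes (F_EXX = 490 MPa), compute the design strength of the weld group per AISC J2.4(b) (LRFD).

φR_n ≈ 1660 kN

t_e = 0.707 × 16 = 11.31 mm.
R_nwl = 0.6 × 490 × 11.31 × 580 × 10⁻³ = 1929 kN (longitudinal, 2 welds).
R_nwt = 0.6 × 490 × 11.31 × 85 × 10⁻³ = 282.7 kN (transverse, base value).
(i) R_nwl + R_nwt = 2212 kN; (ii) 0.85 R_nwl + 1.5 R_nwt = 2064 kN.
R_n = max = 2212 kN [governs: (i)]; φR_n = 1659 kN.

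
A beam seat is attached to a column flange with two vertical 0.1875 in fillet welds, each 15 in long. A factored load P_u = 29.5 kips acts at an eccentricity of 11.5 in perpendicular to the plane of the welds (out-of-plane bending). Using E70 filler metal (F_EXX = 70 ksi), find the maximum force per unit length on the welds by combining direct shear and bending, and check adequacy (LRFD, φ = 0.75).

f_max ≈ 4.63 kip/in; NOT adequate

L_w = 2 × 15 = 30 in; section modulus (unit throat) S = 2 × L²/6 = 75 in².
Direct shear f_v = P/L_w = 29.5/30 = 0.9833 kip/in.
Moment M = P × e = 29.5 × 11.5 = 339.25 kip·in; bending f_b = M/S = 4.523 kip/in.
f_max = √(f_v² + f_b²) = √(0.9833² + 4.523²) = 4.629 kip/in.
φr_n = 0.75 × 0.6 × 70 × (0.707 × 0.1875) = 4.176 kip/in → NOT adequate.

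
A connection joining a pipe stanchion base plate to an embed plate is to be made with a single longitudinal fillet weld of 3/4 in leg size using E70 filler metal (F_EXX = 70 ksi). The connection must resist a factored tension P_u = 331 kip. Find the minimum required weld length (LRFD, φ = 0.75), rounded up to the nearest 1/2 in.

L = 20 in

Throat t_e = 0.707 × 0.75 = 0.5302 in.
φr_n = 0.75 × 0.6 × 70 × 0.5302 = 16.7 kip/in.
L_req = P_u / φr_n = 331 / 16.7 = 19.82 in total.
Round up → use L = 20 in.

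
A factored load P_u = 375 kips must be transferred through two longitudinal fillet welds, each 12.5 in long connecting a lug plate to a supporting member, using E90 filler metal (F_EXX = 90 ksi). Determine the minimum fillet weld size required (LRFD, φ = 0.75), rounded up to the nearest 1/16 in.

Total weld length L = 25 in.
Required throat t_e = P_u / (φ × 0.6 F_EXX × L) = 375 / (0.75 × 0.6 × 90 × 25) = 0.3704 in.
Required leg w = t_e / 0.707 = 0.5239 in → use 9/16 in.

w = 9/16 in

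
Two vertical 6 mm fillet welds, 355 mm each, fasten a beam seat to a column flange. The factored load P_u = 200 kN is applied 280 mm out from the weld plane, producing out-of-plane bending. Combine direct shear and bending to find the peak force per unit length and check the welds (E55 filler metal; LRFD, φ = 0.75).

f_max ≈ 1360 N/mm; NOT adequate

E55XX → F_EXX = 550 MPa.
L_w = 2 × 355 = 710 mm; section modulus (unit throat) S = 2 × L²/6 = 42010 mm².
Direct shear f_v = P/L_w = 200×10³/710 = 281.7 N/mm.
Moment M = P × e = 200×10³ × 280 = 56000000 N·mm; bending f_b = M/S = 1333 N/mm.
f_max = √(f_v² + f_b²) = √(281.7² + 1333²) = 1363 N/mm.
φr_n = 0.75 × 0.6 × 550 × (0.707 × 6) = 1050 N/mm → NOT adequate.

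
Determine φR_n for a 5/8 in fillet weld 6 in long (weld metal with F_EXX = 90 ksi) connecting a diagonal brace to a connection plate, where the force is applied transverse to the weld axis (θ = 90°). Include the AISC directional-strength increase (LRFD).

φR_n ≈ 161 kip

t_e = 0.707 × 0.625 = 0.4419 in; A_we = 0.4419 × 6 = 2.651 in².
Directional factor: 1.0 + 0.5 sin^1.5(90°) = 1.5.
F_nw = 0.6 × 90 × 1.5 = 81 ksi.
φR_n = 0.75 × 81 × 2.651 = 161.1 kip.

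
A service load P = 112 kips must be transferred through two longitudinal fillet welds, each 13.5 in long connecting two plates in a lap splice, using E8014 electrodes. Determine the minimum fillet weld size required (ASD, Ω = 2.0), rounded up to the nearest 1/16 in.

w = 1/4 in

E80XX → F_EXX = 80 ksi.
Total weld length L = 27 in.
Required throat t_e = P × Ω / (0.6 F_EXX × L) = 112 × 2.0 / (0.6 × 80 × 27) = 0.1728 in.
Required leg w = t_e / 0.707 = 0.2445 in → use 1/4 in.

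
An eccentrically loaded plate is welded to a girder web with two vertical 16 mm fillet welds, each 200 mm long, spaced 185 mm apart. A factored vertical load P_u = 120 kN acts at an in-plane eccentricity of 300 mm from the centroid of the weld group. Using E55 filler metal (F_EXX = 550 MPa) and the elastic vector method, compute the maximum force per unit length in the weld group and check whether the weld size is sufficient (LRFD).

Total weld length L_w = 400 mm. Treat welds as unit-width lines.
Polar moment about centroid: J = 2[d³/12 + d(b/2)²] = 2[200³/12 + 200×92.5²] = 4756000 mm³.
Direct shear f_v = P/L_w = 120×10³ / 400 = 300 N/mm (vertical).
Torsion M = P·e = 120×10³ × 300 = 36000000 N·mm.
Critical point at (x, y) = (92.5, 100) from centroid. f_tx = M·y/J = 757 N/mm; f_ty = M·x/J = 700.2 N/mm.
Resultant f_max = √[f_tx² + (f_v + f_ty)²] = √[757² + (300 + 700.2)²] = 1254 N/mm.
Capacity per unit length: φr_n = 0.75 × 0.6 × 550 × (0.707 × 16) = 2800 N/mm.
1254 ≤ 2800 → adequate.

f_max ≈ 1250 N/mm; adequate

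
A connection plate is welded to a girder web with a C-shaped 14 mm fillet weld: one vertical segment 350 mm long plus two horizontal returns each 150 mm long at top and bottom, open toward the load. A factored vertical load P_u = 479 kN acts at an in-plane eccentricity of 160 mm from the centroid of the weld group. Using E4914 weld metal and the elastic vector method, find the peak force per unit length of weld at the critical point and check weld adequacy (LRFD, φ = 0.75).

E49XX → F_EXX = 490 MPa.
Total weld length L_w = 650 mm. Treat welds as unit-width lines.
Centroid: x̄ = 2×150×75 / 650 = 34.62 mm from the vertical weld.
Polar moment about centroid: J = I_x + I_y = [350³/12 + 2×150×175²] + [350×34.62² + 2(150³/12 + 150×40.38²)] = 14230000 mm³.
Direct shear f_v = P/L_w = 479×10³ / 650 = 736.9 N/mm (vertical).
Torsion M = P·e = 479×10³ × 160 = 76640000 N·mm.
Critical point at (x, y) = (115.4, 175) from centroid. f_tx = M·y/J = 942.4 N/mm; f_ty = M·x/J = 621.4 N/mm.
Resultant f_max = √[f_tx² + (f_v + f_ty)²] = √[942.4² + (736.9 + 621.4)²] = 1653 N/mm.
Capacity per unit length: φr_n = 0.75 × 0.6 × 490 × (0.707 × 14) = 2183 N/mm.
1653 ≤ 2183 → adequate.

f_max ≈ 1650 N/mm; adequate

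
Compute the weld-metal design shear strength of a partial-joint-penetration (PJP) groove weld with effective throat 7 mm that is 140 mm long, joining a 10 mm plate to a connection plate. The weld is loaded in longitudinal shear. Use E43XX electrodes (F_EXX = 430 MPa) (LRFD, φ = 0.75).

Effective throat (given) t_e = 7 mm.
A_we = 7 × 140 = 980 mm².
F_nw = 0.6 F_EXX = 258 MPa.
φR_n = 0.75 × 258 × 980 × 10⁻³ = 189.6 kN.

φR_n ≈ 190 kN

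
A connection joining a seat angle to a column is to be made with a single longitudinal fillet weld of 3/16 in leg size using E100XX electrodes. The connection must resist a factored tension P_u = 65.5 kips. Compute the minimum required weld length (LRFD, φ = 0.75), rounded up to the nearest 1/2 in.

L = 11 in

E100XX → F_EXX = 100 ksi.
Throat t_e = 0.707 × 0.1875 = 0.1326 in.
φr_n = 0.75 × 0.6 × 100 × 0.1326 = 5.965 kips/in.
L_req = P_u / φr_n = 65.5 / 5.965 = 10.98 in total.
Round up → use L = 11 in.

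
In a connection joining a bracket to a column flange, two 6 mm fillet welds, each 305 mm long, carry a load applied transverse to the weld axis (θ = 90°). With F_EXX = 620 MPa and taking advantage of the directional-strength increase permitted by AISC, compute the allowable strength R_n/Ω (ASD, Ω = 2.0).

t_e = 0.707 × 6 = 4.242 mm; A_we = 4.242 × 610 = 2588 mm².
Directional factor: 1.0 + 0.5 sin^1.5(90°) = 1.5.
F_nw = 0.6 × 620 × 1.5 = 558 MPa.
R_n/Ω = (558 × 2588) / 2.0 × 10⁻³ = 721.9 kN.

R_n/Ω ≈ 722 kN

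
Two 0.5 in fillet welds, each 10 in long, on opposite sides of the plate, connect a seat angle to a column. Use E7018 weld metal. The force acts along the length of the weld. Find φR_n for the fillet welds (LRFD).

φR_n ≈ 223 kips

E70XX → F_EXX = 70 ksi.
Effective throat t_e = 0.707 × 0.5 = 0.3535 in.
Total length L = 20 in; A_we = 0.3535 × 20 = 7.07 in².
F_nw = 0.6 F_EXX = 0.6 × 70 = 42 ksi.
φR_n = 0.75 × 42 × 7.07 = 222.7 kips.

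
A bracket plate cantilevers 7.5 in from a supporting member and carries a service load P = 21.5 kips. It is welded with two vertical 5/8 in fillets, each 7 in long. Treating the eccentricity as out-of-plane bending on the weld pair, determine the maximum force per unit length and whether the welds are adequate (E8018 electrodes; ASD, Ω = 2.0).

E80XX → F_EXX = 80 ksi.
L_w = 2 × 7 = 14 in; section modulus (unit throat) S = 2 × L²/6 = 16.33 in².
Direct shear f_v = P/L_w = 21.5/14 = 1.536 kip/in.
Moment M = P × e = 21.5 × 7.5 = 161.25 kip·in; bending f_b = M/S = 9.872 kip/in.
f_max = √(f_v² + f_b²) = √(1.536² + 9.872²) = 9.991 kip/in.
r_n/Ω = (1/2.0) × 0.6 × 80 × (0.707 × 0.625) = 10.6 kip/in → adequate.

f_max ≈ 9.99 kip/in; adequate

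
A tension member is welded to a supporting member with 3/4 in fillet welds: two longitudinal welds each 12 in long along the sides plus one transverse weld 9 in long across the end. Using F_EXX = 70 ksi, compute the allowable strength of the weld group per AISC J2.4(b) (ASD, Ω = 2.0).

R_n/Ω ≈ 377 kip

t_e = 0.707 × 0.75 = 0.5302 in.
R_nwl = 0.6 × 70 × 0.5302 × 24 = 534.5 kip (longitudinal, 2 welds).
R_nwt = 0.6 × 70 × 0.5302 × 9 = 200.4 kip (transverse, base value).
(i) R_nwl + R_nwt = 734.9 kip; (ii) 0.85 R_nwl + 1.5 R_nwt = 755 kip.
R_n = max = 755 kip [governs: (ii)]; R_n/Ω = 377.5 kip.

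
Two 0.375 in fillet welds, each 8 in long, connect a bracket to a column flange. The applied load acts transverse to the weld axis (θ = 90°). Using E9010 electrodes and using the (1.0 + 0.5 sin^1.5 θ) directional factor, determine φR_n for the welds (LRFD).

E90XX → F_EXX = 90 ksi.
t_e = 0.707 × 0.375 = 0.2651 in; A_we = 0.2651 × 16 = 4.242 in².
Directional factor: 1.0 + 0.5 sin^1.5(90°) = 1.5.
F_nw = 0.6 × 90 × 1.5 = 81 ksi.
φR_n = 0.75 × 81 × 4.242 = 257.7 kip.

φR_n ≈ 258 kip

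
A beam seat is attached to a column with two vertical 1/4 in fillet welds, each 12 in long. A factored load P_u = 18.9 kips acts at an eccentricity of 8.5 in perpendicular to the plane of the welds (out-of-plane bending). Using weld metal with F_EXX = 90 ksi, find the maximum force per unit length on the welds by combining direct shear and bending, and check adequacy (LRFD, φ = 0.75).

f_max ≈ 3.44 kip/in; adequate

L_w = 2 × 12 = 24 in; section modulus (unit throat) S = 2 × L²/6 = 48 in².
Direct shear f_v = P/L_w = 18.9/24 = 0.7875 kip/in.
Moment M = P × e = 18.9 × 8.5 = 160.65 kip·in; bending f_b = M/S = 3.347 kip/in.
f_max = √(f_v² + f_b²) = √(0.7875² + 3.347²) = 3.438 kip/in.
φr_n = 0.75 × 0.6 × 90 × (0.707 × 0.25) = 7.158 kip/in → adequate.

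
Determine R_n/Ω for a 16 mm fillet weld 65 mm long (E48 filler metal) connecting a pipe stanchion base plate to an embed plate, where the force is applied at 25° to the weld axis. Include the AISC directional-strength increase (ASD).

E48XX → F_EXX = 480 MPa.
t_e = 0.707 × 16 = 11.31 mm; A_we = 11.31 × 65 = 735.3 mm².
Directional factor: 1.0 + 0.5 sin^1.5(25°) = 1.137.
F_nw = 0.6 × 480 × 1.137 = 327.6 MPa.
R_n/Ω = (327.6 × 735.3) / 2.0 × 10⁻³ = 120.4 kN.

R_n/Ω ≈ 120 kN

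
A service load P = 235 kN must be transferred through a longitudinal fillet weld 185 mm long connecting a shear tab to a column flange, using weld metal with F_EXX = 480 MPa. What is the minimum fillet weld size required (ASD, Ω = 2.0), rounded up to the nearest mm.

w = 13 mm

Total weld length L = 185 mm.
Required throat t_e = P × Ω / (0.6 F_EXX × L) = 235 × 2.0 / (0.6 × 480 × 185 × 10⁻³) = 8.821 mm.
Required leg w = t_e / 0.707 = 12.48 mm → use 13 mm.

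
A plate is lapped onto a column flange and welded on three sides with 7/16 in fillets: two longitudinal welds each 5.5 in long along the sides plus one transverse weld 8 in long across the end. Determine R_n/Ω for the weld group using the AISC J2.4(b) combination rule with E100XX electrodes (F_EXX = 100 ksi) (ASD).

t_e = 0.707 × 0.4375 = 0.3093 in.
R_nwl = 0.6 × 100 × 0.3093 × 11 = 204.1 kips (longitudinal, 2 welds).
R_nwt = 0.6 × 100 × 0.3093 × 8 = 148.5 kips (transverse, base value).
(i) R_nwl + R_nwt = 352.6 kips; (ii) 0.85 R_nwl + 1.5 R_nwt = 396.2 kips.
R_n = max = 396.2 kips [governs: (ii)]; R_n/Ω = 198.1 kips.

R_n/Ω ≈ 198 kips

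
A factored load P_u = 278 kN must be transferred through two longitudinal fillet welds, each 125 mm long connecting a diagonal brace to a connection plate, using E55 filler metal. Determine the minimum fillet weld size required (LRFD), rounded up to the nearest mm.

E55XX → F_EXX = 550 MPa.
Total weld length L = 250 mm.
Required throat t_e = P_u / (φ × 0.6 F_EXX × L) = 278 / (0.75 × 0.6 × 550 × 250 × 10⁻³) = 4.493 mm.
Required leg w = t_e / 0.707 = 6.355 mm → use 7 mm.

w = 7 mm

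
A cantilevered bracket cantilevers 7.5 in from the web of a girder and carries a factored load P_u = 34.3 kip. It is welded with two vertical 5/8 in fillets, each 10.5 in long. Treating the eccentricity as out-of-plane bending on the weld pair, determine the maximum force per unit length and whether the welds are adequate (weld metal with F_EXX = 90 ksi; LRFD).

L_w = 2 × 10.5 = 21 in; section modulus (unit throat) S = 2 × L²/6 = 36.75 in².
Direct shear f_v = P/L_w = 34.3/21 = 1.633 kip/in.
Moment M = P × e = 34.3 × 7.5 = 257.25 kip·in; bending f_b = M/S = 7 kip/in.
f_max = √(f_v² + f_b²) = √(1.633² + 7²) = 7.188 kip/in.
φr_n = 0.75 × 0.6 × 90 × (0.707 × 0.625) = 17.9 kip/in → adequate.

f_max ≈ 7.19 kip/in; adequate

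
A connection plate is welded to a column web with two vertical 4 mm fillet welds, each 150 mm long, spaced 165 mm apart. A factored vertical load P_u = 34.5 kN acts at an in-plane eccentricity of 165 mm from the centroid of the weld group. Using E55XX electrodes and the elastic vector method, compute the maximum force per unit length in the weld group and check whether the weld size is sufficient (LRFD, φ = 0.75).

f_max ≈ 338 N/mm; adequate

E55XX → F_EXX = 550 MPa.
Total weld length L_w = 300 mm. Treat welds as unit-width lines.
Polar moment about centroid: J = 2[d³/12 + d(b/2)²] = 2[150³/12 + 150×82.5²] = 2604000 mm³.
Direct shear f_v = P/L_w = 34.5×10³ / 300 = 115 N/mm (vertical).
Torsion M = P·e = 34.5×10³ × 165 = 5692500 N·mm.
Critical point at (x, y) = (82.5, 75) from centroid. f_tx = M·y/J = 163.9 N/mm; f_ty = M·x/J = 180.3 N/mm.
Resultant f_max = √[f_tx² + (f_v + f_ty)²] = √[163.9² + (115 + 180.3)²] = 337.8 N/mm.
Capacity per unit length: φr_n = 0.75 × 0.6 × 550 × (0.707 × 4) = 699.9 N/mm.
337.8 ≤ 699.9 → adequate.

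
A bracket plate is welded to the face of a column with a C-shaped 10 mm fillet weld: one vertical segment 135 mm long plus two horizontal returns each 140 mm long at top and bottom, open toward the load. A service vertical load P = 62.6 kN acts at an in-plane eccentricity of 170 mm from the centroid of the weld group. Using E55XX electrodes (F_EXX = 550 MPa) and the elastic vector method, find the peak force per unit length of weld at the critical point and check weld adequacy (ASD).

f_max ≈ 640 N/mm; adequate

Total weld length L_w = 415 mm. Treat welds as unit-width lines.
Centroid: x̄ = 2×140×70 / 415 = 47.23 mm from the vertical weld.
Polar moment about centroid: J = I_x + I_y = [135³/12 + 2×140×67.5²] + [135×47.23² + 2(140³/12 + 140×22.77²)] = 2384000 mm³.
Direct shear f_v = P/L_w = 62.6×10³ / 415 = 150.8 N/mm (vertical).
Torsion M = P·e = 62.6×10³ × 170 = 10642000 N·mm.
Critical point at (x, y) = (92.77, 67.5) from centroid. f_tx = M·y/J = 301.3 N/mm; f_ty = M·x/J = 414 N/mm.
Resultant f_max = √[f_tx² + (f_v + f_ty)²] = √[301.3² + (150.8 + 414)²] = 640.2 N/mm.
Capacity per unit length: r_n/Ω = (1/2.0) × 0.6 × 550 × (0.707 × 10) = 1167 N/mm.
640.2 ≤ 1167 → adequate.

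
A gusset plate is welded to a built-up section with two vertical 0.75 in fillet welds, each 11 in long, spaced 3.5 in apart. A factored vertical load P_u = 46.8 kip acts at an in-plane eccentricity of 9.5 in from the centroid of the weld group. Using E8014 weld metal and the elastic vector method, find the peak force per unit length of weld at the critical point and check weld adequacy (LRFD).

E80XX → F_EXX = 80 ksi.
Total weld length L_w = 22 in. Treat welds as unit-width lines.
Polar moment about centroid: J = 2[d³/12 + d(b/2)²] = 2[11³/12 + 11×1.75²] = 289.2 in³.
Direct shear f_v = P/L_w = 46.8 / 22 = 2.127 kip/in (vertical).
Torsion M = P·e = 46.8 × 9.5 = 444.6 kip·in.
Critical point at (x, y) = (1.75, 5.5) from centroid. f_tx = M·y/J = 8.455 kip/in; f_ty = M·x/J = 2.69 kip/in.
Resultant f_max = √[f_tx² + (f_v + f_ty)²] = √[8.455² + (2.127 + 2.69)²] = 9.731 kip/in.
Capacity per unit length: φr_n = 0.75 × 0.6 × 80 × (0.707 × 0.75) = 19.09 kip/in.
9.731 ≤ 19.09 → adequate.

f_max ≈ 9.73 kip/in; adequate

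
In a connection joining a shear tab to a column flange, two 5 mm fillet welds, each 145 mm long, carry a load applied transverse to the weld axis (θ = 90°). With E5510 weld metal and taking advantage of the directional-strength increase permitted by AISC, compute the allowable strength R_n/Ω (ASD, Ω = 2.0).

E55XX → F_EXX = 550 MPa.
t_e = 0.707 × 5 = 3.535 mm; A_we = 3.535 × 290 = 1025 mm².
Directional factor: 1.0 + 0.5 sin^1.5(90°) = 1.5.
F_nw = 0.6 × 550 × 1.5 = 495 MPa.
R_n/Ω = (495 × 1025) / 2.0 × 10⁻³ = 253.7 kN.

R_n/Ω ≈ 254 kN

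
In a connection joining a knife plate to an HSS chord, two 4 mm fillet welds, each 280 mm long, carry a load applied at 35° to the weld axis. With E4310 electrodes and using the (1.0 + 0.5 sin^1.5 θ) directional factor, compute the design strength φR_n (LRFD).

E43XX → F_EXX = 430 MPa.
t_e = 0.707 × 4 = 2.828 mm; A_we = 2.828 × 560 = 1584 mm².
Directional factor: 1.0 + 0.5 sin^1.5(35°) = 1.217.
F_nw = 0.6 × 430 × 1.217 = 314 MPa.
φR_n = 0.75 × 314 × 1584 × 10⁻³ = 373 kN.

φR_n ≈ 373 kN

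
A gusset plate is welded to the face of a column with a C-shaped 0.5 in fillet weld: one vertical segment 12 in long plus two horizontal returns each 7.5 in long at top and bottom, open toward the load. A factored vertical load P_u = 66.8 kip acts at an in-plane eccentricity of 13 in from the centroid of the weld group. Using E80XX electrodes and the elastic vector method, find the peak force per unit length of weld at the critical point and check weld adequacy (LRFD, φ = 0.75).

f_max ≈ 10.1 kip/in; adequate

E80XX → F_EXX = 80 ksi.
Total weld length L_w = 27 in. Treat welds as unit-width lines.
Centroid: x̄ = 2×7.5×3.75 / 27 = 2.083 in from the vertical weld.
Polar moment about centroid: J = I_x + I_y = [12³/12 + 2×7.5×6²] + [12×2.083² + 2(7.5³/12 + 7.5×1.667²)] = 848.1 in³.
Direct shear f_v = P/L_w = 66.8 / 27 = 2.474 kip/in (vertical).
Torsion M = P·e = 66.8 × 13 = 868.4 kip·in.
Critical point at (x, y) = (5.417, 6) from centroid. f_tx = M·y/J = 6.144 kip/in; f_ty = M·x/J = 5.547 kip/in.
Resultant f_max = √[f_tx² + (f_v + f_ty)²] = √[6.144² + (2.474 + 5.547)²] = 10.1 kip/in.
Capacity per unit length: φr_n = 0.75 × 0.6 × 80 × (0.707 × 0.5) = 12.73 kip/in.
10.1 ≤ 12.73 → adequate.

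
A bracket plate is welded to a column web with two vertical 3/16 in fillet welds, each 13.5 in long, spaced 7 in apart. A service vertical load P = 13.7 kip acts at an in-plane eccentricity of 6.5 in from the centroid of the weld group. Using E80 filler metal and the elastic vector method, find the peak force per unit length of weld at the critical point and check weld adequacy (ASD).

f_max ≈ 1.23 kip/in; adequate

E80XX → F_EXX = 80 ksi.
Total weld length L_w = 27 in. Treat welds as unit-width lines.
Polar moment about centroid: J = 2[d³/12 + d(b/2)²] = 2[13.5³/12 + 13.5×3.5²] = 740.8 in³.
Direct shear f_v = P/L_w = 13.7 / 27 = 0.5074 kip/in (vertical).
Torsion M = P·e = 13.7 × 6.5 = 89.05 kip·in.
Critical point at (x, y) = (3.5, 6.75) from centroid. f_tx = M·y/J = 0.8114 kip/in; f_ty = M·x/J = 0.4207 kip/in.
Resultant f_max = √[f_tx² + (f_v + f_ty)²] = √[0.8114² + (0.5074 + 0.4207)²] = 1.233 kip/in.
Capacity per unit length: r_n/Ω = (1/2.0) × 0.6 × 80 × (0.707 × 0.1875) = 3.181 kip/in.
1.233 ≤ 3.181 → adequate.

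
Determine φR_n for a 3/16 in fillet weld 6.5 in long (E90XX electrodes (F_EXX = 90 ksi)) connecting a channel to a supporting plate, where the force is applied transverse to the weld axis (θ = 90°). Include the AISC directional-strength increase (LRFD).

t_e = 0.707 × 0.1875 = 0.1326 in; A_we = 0.1326 × 6.5 = 0.8617 in².
Directional factor: 1.0 + 0.5 sin^1.5(90°) = 1.5.
F_nw = 0.6 × 90 × 1.5 = 81 ksi.
φR_n = 0.75 × 81 × 0.8617 = 52.35 kips.

φR_n ≈ 52.3 kips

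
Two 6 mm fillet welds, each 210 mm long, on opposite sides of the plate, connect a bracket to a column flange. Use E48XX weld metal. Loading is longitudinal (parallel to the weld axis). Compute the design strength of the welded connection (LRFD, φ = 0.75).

E48XX → F_EXX = 480 MPa.
Effective throat t_e = 0.707 × 6 = 4.242 mm.
Total length L = 420 mm; A_we = 4.242 × 420 = 1782 mm².
F_nw = 0.6 F_EXX = 0.6 × 480 = 288 MPa.
φR_n = 0.75 × 288 × 1782 × 10⁻³ = 384.8 kN.

φR_n ≈ 385 kN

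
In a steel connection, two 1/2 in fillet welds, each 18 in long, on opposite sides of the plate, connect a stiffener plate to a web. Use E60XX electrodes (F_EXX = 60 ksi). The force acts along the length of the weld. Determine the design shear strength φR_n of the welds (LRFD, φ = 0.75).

φR_n ≈ 344 kip

Effective throat t_e = 0.707 × 0.5 = 0.3535 in.
Total length L = 36 in; A_we = 0.3535 × 36 = 12.73 in².
F_nw = 0.6 F_EXX = 0.6 × 60 = 36 ksi.
φR_n = 0.75 × 36 × 12.73 = 343.6 kip.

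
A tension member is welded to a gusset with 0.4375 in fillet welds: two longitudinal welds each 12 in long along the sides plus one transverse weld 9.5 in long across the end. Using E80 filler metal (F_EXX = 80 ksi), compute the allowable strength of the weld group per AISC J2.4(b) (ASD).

t_e = 0.707 × 0.4375 = 0.3093 in.
R_nwl = 0.6 × 80 × 0.3093 × 24 = 356.3 kip (longitudinal, 2 welds).
R_nwt = 0.6 × 80 × 0.3093 × 9.5 = 141 kip (transverse, base value).
(i) R_nwl + R_nwt = 497.4 kip; (ii) 0.85 R_nwl + 1.5 R_nwt = 514.4 kip.
R_n = max = 514.4 kip [governs: (ii)]; R_n/Ω = 257.2 kip.

R_n/Ω ≈ 257 kip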